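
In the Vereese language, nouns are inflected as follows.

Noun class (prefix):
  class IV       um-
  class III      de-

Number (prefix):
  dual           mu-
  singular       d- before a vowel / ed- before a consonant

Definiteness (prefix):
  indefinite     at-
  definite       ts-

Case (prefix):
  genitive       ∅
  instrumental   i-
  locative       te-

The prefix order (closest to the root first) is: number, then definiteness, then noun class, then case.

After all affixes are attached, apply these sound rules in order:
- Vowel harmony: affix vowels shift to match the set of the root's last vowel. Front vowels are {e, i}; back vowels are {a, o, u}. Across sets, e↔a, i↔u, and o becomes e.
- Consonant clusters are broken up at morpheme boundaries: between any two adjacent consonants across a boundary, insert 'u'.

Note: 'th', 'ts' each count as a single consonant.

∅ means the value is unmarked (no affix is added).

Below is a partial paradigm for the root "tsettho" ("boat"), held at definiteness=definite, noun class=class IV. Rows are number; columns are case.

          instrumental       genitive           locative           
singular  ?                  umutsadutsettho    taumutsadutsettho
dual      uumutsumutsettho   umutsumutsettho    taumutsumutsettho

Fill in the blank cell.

uumutsadutsettho

Attach number singular ed- (before consonant 'ts') → edtsettho.
Attach definiteness definite ts- → tsedtsettho.
Attach noun class class IV um- → umtsedtsettho.
Attach case instrumental i- → iumtsedtsettho.
Apply vowel harmony: iumtsedtsettho → uumtsadtsettho.
Apply epenthesis: uumtsadtsettho → uumutsadutsettho.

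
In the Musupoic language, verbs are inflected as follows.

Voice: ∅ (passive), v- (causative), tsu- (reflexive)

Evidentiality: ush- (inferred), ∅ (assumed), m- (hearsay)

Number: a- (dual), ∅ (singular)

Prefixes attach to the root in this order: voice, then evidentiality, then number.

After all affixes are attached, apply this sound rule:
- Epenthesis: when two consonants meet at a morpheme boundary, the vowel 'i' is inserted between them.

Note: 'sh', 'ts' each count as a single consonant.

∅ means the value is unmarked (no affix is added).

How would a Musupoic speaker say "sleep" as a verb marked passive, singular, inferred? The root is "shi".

voice = passive: zero marking, form stays shi.
Attach evidentiality inferred ush- → ushshi.
number = singular: zero marking, form stays ushshi.
Apply epenthesis: ushshi → ushishi.

ushishi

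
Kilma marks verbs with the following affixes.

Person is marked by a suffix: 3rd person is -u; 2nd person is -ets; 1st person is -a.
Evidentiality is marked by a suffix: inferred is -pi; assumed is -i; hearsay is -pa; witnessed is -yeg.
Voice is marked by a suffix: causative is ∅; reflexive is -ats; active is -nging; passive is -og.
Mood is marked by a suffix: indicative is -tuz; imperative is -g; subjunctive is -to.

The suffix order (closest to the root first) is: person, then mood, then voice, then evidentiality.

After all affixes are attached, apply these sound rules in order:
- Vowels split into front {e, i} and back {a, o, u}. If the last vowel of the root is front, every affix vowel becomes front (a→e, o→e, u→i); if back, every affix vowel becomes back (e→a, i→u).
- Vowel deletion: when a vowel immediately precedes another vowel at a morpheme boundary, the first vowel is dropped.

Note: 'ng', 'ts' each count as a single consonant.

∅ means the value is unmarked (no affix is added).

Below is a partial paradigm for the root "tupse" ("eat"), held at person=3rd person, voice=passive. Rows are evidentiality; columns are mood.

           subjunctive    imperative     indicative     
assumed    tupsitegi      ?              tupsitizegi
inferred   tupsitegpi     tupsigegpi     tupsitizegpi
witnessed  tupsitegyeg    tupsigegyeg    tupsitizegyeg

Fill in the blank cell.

tupsigegi

Attach person 3rd person -u → tupseu.
Attach mood imperative -g → tupseug.
Attach voice passive -og → tupseugog.
Attach evidentiality assumed -i → tupseugogi.
Apply vowel harmony: tupseugogi → tupseigegi.
Apply vowel deletion: tupseigegi → tupsigegi.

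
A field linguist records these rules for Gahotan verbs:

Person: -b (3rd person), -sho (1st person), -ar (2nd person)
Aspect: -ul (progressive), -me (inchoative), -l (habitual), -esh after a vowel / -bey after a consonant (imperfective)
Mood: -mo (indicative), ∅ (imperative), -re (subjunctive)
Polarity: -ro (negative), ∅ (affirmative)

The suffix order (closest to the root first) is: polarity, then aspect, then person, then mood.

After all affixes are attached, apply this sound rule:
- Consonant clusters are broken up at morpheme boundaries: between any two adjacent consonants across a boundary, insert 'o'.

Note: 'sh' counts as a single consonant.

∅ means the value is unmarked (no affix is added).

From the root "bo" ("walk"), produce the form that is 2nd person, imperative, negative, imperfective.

boroeshar

Attach polarity negative -ro → boro.
Attach aspect imperfective -esh (after vowel 'o') → boroesh.
Attach person 2nd person -ar → boroeshar.
mood = imperative: zero marking, form stays boroeshar.
Epenthesis: no change.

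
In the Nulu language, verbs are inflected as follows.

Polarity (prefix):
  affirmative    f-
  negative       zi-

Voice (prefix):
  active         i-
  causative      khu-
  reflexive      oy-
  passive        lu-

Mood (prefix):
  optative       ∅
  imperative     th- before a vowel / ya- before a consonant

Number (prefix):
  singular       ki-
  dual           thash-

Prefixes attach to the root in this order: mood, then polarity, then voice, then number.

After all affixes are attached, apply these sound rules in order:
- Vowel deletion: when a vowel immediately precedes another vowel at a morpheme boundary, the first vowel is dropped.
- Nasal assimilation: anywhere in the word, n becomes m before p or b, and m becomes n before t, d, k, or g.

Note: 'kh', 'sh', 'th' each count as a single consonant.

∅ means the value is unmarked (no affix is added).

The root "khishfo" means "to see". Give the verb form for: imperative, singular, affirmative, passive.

kilufyakhishfo

Attach mood imperative ya- (before consonant 'kh') → yakhishfo.
Attach polarity affirmative f- → fyakhishfo.
Attach voice passive lu- → lufyakhishfo.
Attach number singular ki- → kilufyakhishfo.
Vowel deletion: no change.
Nasal assimilation: no change.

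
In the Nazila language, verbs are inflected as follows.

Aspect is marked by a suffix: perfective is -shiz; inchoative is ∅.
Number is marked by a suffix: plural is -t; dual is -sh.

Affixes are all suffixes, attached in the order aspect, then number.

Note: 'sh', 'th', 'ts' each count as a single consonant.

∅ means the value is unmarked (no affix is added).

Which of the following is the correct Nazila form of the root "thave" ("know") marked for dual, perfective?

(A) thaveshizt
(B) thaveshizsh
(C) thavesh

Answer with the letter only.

Attach aspect perfective -shiz → thaveshiz.
Attach number dual -sh → thaveshizsh.
So the correct form is thaveshizsh, option (B).
(A) thaveshizt is wrong: it uses plural instead of dual for number.
(C) thavesh is wrong: it uses inchoative instead of perfective for aspect.

B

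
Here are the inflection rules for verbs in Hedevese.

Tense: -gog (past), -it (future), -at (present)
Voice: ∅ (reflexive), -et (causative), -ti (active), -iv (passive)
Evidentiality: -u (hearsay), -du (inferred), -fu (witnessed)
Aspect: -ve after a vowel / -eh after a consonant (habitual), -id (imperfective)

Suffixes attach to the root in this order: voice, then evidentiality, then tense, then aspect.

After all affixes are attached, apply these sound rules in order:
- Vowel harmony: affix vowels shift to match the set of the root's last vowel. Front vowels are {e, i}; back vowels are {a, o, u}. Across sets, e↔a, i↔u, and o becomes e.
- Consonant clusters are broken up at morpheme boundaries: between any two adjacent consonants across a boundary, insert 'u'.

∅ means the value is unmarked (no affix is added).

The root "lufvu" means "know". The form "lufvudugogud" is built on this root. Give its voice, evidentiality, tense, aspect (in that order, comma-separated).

reflexive, inferred, past, imperfective

Segment: lufvu-du-gog-id.
voice: ∅ → reflexive.
evidentiality: -du → inferred.
tense: -gog → past.
aspect: -id → imperfective.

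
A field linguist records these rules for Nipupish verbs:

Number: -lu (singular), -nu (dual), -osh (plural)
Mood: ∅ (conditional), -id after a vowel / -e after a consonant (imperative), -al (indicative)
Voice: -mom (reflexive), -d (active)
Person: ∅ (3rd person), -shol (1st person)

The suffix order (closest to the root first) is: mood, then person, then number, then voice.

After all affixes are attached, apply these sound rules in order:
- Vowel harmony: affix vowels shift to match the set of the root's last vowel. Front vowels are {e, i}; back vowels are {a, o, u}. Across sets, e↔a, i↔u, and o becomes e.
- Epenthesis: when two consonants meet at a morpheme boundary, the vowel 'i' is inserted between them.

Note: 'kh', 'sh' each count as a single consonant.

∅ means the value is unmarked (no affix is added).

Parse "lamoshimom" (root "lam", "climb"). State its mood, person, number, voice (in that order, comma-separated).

conditional, 3rd person, plural, reflexive

Segment: lam-osh-mom.
mood: ∅ → conditional.
person: ∅ → 3rd person.
number: -osh → plural.
voice: -mom → reflexive.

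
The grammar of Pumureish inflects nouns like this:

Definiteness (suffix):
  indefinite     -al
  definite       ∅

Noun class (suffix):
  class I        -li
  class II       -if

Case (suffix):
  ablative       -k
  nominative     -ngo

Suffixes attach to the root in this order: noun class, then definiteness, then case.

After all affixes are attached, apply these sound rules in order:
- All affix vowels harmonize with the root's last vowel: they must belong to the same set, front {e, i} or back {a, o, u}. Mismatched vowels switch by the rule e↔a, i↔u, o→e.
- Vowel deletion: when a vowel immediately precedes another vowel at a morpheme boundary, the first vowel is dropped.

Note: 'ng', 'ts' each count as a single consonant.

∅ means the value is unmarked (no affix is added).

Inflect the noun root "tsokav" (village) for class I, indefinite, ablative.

Attach noun class class I -li → tsokavli.
Attach definiteness indefinite -al → tsokavlial.
Attach case ablative -k → tsokavlialk.
Apply vowel harmony: tsokavlialk → tsokavlualk.
Apply vowel deletion: tsokavlualk → tsokavlalk.

tsokavlalk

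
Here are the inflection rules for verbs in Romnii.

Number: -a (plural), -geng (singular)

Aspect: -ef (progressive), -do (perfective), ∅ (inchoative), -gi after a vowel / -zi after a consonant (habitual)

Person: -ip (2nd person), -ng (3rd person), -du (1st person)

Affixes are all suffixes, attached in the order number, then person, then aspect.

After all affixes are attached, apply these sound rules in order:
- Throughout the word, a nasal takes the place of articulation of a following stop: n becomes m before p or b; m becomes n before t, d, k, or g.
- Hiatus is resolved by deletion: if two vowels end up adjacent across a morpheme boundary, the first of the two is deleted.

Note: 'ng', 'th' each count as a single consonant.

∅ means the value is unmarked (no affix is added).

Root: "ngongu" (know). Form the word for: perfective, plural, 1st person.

ngongadudo

Attach number plural -a → ngongua.
Attach person 1st person -du → ngonguadu.
Attach aspect perfective -do → ngonguadudo.
Nasal assimilation: no change.
Apply vowel deletion: ngonguadudo → ngongadudo.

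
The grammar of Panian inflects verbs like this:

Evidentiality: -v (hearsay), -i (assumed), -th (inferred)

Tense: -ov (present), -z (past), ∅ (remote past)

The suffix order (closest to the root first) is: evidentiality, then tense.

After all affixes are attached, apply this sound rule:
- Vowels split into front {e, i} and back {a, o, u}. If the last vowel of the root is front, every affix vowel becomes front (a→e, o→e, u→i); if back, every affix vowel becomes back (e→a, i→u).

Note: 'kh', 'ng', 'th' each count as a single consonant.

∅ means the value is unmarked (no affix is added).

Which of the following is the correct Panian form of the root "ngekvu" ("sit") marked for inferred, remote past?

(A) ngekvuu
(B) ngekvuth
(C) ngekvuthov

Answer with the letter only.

Attach evidentiality inferred -th → ngekvuth.
tense = remote past: zero marking, form stays ngekvuth.
Vowel harmony: no change.
So the correct form is ngekvuth, option (B).
(A) ngekvuu is wrong: it uses assumed instead of inferred for evidentiality.
(C) ngekvuthov is wrong: it uses present instead of remote past for tense.

B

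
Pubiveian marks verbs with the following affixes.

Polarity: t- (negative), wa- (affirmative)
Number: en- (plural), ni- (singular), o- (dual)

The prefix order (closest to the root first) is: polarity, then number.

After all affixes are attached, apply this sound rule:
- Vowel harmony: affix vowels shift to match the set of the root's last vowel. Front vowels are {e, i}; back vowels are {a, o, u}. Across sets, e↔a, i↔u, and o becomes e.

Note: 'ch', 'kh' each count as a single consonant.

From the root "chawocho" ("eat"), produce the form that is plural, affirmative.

anwachawocho

Attach polarity affirmative wa- → wachawocho.
Attach number plural en- → enwachawocho.
Apply vowel harmony: enwachawocho → anwachawocho.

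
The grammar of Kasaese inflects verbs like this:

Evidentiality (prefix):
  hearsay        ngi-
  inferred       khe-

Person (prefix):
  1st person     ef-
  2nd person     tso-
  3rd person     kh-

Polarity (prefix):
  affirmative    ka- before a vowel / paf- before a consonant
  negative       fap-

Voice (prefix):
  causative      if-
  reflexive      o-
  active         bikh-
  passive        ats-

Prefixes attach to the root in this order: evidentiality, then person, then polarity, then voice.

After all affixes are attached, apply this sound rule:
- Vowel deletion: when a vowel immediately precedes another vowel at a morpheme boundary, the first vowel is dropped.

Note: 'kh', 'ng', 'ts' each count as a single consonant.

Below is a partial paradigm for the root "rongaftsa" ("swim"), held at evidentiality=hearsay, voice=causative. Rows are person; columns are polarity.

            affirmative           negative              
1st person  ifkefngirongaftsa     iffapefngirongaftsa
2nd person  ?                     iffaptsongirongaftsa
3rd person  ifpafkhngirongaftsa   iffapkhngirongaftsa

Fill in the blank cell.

ifpaftsongirongaftsa

Attach evidentiality hearsay ngi- → ngirongaftsa.
Attach person 2nd person tso- → tsongirongaftsa.
Attach polarity affirmative paf- (before consonant 'ts') → paftsongirongaftsa.
Attach voice causative if- → ifpaftsongirongaftsa.
Vowel deletion: no change.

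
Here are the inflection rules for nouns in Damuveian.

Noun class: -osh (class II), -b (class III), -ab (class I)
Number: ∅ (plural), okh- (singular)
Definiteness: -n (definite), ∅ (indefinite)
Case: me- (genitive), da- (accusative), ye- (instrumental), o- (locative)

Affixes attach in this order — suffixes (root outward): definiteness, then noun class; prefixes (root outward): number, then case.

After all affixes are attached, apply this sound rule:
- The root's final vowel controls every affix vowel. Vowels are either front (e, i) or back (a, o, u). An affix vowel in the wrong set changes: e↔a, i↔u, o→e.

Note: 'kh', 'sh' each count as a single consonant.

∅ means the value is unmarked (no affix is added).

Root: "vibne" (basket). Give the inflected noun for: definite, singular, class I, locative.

eekhvibneneb

Attach number singular okh- → okhvibne.
Attach case locative o- → ookhvibne.
Attach definiteness definite -n → ookhvibnen.
Attach noun class class I -ab → ookhvibnenab.
Apply vowel harmony: ookhvibnenab → eekhvibneneb.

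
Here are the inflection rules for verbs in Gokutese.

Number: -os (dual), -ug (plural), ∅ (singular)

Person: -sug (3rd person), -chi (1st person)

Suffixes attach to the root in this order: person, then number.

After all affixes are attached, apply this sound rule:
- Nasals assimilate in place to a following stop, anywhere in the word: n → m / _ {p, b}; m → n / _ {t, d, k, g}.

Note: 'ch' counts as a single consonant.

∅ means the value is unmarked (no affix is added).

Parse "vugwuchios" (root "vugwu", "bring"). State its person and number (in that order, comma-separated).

Segment: vugwu-chi-os.
person: -chi → 1st person.
number: -os → dual.

1st person, dual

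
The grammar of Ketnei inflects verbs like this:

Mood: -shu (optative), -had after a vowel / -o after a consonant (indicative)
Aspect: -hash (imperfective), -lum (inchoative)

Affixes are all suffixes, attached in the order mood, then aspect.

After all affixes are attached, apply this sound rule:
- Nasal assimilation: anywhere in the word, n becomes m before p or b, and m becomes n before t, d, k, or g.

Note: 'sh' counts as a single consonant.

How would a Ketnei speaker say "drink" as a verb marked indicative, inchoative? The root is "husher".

Attach mood indicative -o (after consonant 'r') → hushero.
Attach aspect inchoative -lum → husherolum.
Nasal assimilation: no change.

husherolum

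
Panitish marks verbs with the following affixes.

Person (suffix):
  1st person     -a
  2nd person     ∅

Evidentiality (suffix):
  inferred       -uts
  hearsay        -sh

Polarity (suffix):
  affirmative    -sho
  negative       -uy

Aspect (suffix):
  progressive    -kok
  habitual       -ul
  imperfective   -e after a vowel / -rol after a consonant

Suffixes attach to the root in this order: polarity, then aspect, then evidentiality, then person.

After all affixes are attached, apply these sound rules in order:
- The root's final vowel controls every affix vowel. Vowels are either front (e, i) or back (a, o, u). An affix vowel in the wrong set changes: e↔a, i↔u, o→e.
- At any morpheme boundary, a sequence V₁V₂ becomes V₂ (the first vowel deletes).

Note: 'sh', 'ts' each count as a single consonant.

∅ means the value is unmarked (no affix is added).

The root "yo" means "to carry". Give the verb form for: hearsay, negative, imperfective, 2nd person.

Attach polarity negative -uy → youy.
Attach aspect imperfective -rol (after consonant 'y') → youyrol.
Attach evidentiality hearsay -sh → youyrolsh.
person = 2nd person: zero marking, form stays youyrolsh.
Vowel harmony: no change.
Apply vowel deletion: youyrolsh → yuyrolsh.

yuyrolsh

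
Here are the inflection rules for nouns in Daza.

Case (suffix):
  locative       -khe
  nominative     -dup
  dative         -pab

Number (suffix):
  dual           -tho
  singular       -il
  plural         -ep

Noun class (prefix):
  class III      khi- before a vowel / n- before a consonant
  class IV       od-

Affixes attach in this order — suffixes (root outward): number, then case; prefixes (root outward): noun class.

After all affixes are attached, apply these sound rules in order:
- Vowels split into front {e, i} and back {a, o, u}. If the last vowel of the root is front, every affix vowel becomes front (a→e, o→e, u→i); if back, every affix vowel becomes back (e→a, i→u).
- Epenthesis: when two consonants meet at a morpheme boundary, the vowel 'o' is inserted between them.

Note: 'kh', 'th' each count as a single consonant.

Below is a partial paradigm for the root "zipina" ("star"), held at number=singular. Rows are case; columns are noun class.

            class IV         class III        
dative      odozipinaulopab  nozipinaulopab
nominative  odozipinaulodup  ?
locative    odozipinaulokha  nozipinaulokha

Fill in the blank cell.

Attach noun class class III n- (before consonant 'z') → nzipina.
Attach number singular -il → nzipinail.
Attach case nominative -dup → nzipinaildup.
Apply vowel harmony: nzipinaildup → nzipinauldup.
Apply epenthesis: nzipinauldup → nozipinaulodup.

nozipinaulodup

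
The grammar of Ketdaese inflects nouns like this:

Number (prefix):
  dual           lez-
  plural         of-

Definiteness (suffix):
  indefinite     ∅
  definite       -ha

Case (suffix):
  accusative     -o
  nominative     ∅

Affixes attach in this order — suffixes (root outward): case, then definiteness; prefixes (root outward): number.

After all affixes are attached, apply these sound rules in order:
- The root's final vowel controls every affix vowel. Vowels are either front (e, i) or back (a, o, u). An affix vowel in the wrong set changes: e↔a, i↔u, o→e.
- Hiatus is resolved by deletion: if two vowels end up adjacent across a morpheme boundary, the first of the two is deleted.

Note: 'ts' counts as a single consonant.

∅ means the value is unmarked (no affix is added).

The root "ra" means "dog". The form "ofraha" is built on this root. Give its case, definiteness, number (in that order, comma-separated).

nominative, definite, plural

Segment: of-ra-ha.
case: ∅ → nominative.
definiteness: -ha → definite.
number: of- → plural.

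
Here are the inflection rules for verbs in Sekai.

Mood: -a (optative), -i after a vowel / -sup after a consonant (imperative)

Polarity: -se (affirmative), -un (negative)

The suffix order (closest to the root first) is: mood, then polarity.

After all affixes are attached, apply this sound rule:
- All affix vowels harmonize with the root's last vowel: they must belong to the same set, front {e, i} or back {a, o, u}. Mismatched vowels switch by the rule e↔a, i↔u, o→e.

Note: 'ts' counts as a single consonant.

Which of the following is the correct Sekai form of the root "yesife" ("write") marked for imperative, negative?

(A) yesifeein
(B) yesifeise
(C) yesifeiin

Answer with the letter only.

C

Attach mood imperative -i (after vowel 'e') → yesifei.
Attach polarity negative -un → yesifeiun.
Apply vowel harmony: yesifeiun → yesifeiin.
So the correct form is yesifeiin, option (C).
(B) yesifeise is wrong: it uses affirmative instead of negative for polarity.
(A) yesifeein is wrong: it uses optative instead of imperative for mood.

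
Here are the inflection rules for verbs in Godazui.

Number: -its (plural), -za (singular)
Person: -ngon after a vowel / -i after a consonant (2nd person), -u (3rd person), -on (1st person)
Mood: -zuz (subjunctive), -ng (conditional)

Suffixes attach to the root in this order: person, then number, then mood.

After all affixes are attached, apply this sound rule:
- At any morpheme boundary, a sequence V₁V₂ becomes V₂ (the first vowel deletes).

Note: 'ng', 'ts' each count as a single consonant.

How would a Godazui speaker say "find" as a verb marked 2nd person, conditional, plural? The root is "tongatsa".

Attach person 2nd person -ngon (after vowel 'a') → tongatsangon.
Attach number plural -its → tongatsangonits.
Attach mood conditional -ng → tongatsangonitsng.
Vowel deletion: no change.

tongatsangonitsng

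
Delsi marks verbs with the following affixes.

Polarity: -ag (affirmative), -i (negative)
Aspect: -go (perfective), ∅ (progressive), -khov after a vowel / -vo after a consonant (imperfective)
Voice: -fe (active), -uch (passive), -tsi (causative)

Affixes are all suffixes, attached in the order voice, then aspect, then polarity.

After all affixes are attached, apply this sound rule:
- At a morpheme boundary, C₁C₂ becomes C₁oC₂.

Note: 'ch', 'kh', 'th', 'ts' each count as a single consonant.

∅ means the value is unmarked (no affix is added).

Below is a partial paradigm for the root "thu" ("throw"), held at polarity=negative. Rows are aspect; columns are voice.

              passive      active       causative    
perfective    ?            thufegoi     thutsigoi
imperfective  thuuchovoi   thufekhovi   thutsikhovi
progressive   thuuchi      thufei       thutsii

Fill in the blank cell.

Attach voice passive -uch → thuuch.
Attach aspect perfective -go → thuuchgo.
Attach polarity negative -i → thuuchgoi.
Apply epenthesis: thuuchgoi → thuuchogoi.

thuuchogoi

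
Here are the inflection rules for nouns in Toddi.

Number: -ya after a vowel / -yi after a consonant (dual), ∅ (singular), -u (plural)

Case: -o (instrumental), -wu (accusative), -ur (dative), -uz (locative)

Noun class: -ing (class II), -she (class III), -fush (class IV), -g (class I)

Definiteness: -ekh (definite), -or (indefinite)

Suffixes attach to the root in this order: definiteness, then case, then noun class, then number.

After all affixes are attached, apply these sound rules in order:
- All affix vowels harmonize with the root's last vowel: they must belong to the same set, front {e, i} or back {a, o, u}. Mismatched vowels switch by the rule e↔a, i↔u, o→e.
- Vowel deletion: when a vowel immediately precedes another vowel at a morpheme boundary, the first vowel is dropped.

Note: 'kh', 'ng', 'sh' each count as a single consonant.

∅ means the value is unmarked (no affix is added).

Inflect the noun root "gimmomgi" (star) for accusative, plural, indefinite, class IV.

gimmomgerwifishi

Attach definiteness indefinite -or → gimmomgior.
Attach case accusative -wu → gimmomgiorwu.
Attach noun class class IV -fush → gimmomgiorwufush.
Attach number plural -u → gimmomgiorwufushu.
Apply vowel harmony: gimmomgiorwufushu → gimmomgierwifishi.
Apply vowel deletion: gimmomgierwifishi → gimmomgerwifishi.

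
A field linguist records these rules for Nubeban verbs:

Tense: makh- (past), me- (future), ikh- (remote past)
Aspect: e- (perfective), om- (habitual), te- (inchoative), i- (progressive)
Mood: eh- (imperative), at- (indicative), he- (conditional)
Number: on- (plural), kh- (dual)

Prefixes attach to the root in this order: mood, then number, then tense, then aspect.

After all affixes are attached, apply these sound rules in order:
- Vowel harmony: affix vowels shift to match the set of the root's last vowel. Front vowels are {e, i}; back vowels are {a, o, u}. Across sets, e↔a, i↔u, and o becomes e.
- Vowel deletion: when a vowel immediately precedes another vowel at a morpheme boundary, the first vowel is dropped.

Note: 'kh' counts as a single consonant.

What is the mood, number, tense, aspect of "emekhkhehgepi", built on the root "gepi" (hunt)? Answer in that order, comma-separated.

Segment: e-makh-kh-eh-gepi.
mood: eh- → imperative.
number: kh- → dual.
tense: makh- → past.
aspect: e- → perfective.

imperative, dual, past, perfective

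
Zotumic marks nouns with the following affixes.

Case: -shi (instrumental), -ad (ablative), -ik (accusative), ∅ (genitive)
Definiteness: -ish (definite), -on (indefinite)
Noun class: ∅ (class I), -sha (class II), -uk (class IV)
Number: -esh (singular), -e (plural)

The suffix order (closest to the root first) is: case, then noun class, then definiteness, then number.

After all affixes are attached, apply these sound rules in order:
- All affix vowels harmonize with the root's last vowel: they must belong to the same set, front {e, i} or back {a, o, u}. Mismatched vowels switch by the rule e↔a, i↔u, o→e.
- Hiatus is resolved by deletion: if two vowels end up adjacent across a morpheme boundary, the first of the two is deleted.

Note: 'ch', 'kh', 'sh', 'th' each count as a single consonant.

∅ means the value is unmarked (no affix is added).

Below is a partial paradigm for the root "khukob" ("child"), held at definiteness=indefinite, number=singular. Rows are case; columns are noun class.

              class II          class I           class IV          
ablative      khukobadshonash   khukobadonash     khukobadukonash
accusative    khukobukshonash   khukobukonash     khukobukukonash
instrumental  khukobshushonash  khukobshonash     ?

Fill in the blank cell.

Attach case instrumental -shi → khukobshi.
Attach noun class class IV -uk → khukobshiuk.
Attach definiteness indefinite -on → khukobshiukon.
Attach number singular -esh → khukobshiukonesh.
Apply vowel harmony: khukobshiukonesh → khukobshuukonash.
Apply vowel deletion: khukobshuukonash → khukobshukonash.

khukobshukonash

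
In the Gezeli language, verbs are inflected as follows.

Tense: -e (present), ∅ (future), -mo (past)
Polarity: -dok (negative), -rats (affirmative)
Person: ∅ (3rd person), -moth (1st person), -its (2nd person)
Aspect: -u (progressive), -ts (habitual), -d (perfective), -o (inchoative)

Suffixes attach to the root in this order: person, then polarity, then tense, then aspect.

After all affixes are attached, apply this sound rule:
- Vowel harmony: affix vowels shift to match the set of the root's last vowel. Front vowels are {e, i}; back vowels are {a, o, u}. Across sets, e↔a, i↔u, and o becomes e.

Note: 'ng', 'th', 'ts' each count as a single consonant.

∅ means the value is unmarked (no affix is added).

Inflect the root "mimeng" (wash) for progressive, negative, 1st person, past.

Attach person 1st person -moth → mimengmoth.
Attach polarity negative -dok → mimengmothdok.
Attach tense past -mo → mimengmothdokmo.
Attach aspect progressive -u → mimengmothdokmou.
Apply vowel harmony: mimengmothdokmou → mimengmethdekmei.

mimengmethdekmei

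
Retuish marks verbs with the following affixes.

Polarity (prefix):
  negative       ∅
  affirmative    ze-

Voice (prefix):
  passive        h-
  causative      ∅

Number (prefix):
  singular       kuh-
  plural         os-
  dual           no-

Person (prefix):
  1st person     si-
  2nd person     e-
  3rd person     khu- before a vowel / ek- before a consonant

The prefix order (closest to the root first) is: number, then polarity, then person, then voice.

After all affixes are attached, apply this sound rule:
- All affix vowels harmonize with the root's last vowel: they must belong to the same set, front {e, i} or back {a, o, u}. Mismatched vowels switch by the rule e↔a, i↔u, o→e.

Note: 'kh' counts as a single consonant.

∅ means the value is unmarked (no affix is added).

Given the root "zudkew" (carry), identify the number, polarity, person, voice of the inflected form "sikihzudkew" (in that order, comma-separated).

singular, negative, 1st person, causative

Segment: si-kuh-zudkew.
number: kuh- → singular.
polarity: ∅ → negative.
person: si- → 1st person.
voice: ∅ → causative.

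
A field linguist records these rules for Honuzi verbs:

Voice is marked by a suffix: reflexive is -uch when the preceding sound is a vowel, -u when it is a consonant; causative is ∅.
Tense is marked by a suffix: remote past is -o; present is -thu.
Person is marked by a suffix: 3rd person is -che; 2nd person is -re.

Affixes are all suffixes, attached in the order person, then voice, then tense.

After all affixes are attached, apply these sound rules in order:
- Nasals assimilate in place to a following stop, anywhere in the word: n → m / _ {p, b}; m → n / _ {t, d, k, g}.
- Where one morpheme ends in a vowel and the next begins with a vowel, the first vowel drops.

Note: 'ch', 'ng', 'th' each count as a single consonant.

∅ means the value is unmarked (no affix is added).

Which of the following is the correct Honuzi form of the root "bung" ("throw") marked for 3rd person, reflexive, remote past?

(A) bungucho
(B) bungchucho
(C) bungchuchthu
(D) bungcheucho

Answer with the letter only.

Attach person 3rd person -che → bungche.
Attach voice reflexive -uch (after vowel 'e') → bungcheuch.
Attach tense remote past -o → bungcheucho.
Nasal assimilation: no change.
Apply vowel deletion: bungcheucho → bungchucho.
So the correct form is bungchucho, option (B).
(D) bungcheucho is wrong: it fails to apply the sound rule(s).
(C) bungchuchthu is wrong: it uses present instead of remote past for tense.
(A) bungucho is wrong: it has the affixes in the wrong order.

B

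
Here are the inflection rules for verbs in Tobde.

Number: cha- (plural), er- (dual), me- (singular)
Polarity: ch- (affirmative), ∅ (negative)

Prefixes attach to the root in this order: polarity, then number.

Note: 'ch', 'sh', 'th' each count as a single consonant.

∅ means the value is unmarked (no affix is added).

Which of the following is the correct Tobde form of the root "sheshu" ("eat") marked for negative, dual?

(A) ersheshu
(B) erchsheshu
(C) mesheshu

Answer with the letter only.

polarity = negative: zero marking, form stays sheshu.
Attach number dual er- → ersheshu.
So the correct form is ersheshu, option (A).
(B) erchsheshu is wrong: it uses affirmative instead of negative for polarity.
(C) mesheshu is wrong: it uses singular instead of dual for number.

A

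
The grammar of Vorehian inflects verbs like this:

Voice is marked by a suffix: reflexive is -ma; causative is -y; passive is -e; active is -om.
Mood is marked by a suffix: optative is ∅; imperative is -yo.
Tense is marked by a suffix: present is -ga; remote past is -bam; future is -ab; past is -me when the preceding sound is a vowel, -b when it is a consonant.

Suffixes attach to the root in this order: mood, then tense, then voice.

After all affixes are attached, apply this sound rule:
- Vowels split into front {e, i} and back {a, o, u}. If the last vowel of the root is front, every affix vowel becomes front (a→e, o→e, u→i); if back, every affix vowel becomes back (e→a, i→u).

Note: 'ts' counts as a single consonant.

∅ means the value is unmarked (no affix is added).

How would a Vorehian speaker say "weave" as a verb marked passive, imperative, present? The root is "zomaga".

zomagayogaa

Attach mood imperative -yo → zomagayo.
Attach tense present -ga → zomagayoga.
Attach voice passive -e → zomagayogae.
Apply vowel harmony: zomagayogae → zomagayogaa.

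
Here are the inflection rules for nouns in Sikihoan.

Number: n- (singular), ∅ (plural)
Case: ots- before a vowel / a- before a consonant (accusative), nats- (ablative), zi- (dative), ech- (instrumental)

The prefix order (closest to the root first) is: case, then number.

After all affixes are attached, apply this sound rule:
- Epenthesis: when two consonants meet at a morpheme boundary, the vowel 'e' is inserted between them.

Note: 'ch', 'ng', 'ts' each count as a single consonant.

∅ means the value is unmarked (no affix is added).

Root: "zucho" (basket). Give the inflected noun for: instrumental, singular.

nechezucho

Attach case instrumental ech- → echzucho.
Attach number singular n- → nechzucho.
Apply epenthesis: nechzucho → nechezucho.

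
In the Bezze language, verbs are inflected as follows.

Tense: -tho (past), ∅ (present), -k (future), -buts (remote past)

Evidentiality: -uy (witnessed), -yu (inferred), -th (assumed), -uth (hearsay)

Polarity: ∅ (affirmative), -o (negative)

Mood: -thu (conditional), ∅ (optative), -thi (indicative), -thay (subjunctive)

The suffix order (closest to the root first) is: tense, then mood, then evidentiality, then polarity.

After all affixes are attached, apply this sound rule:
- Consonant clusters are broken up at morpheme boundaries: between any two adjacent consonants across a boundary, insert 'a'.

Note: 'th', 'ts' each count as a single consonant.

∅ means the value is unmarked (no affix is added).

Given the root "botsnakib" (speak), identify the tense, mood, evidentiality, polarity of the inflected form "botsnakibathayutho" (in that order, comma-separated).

Segment: botsnakib-thay-uth-o.
tense: ∅ → present.
mood: -thay → subjunctive.
evidentiality: -uth → hearsay.
polarity: -o → negative.

present, subjunctive, hearsay, negative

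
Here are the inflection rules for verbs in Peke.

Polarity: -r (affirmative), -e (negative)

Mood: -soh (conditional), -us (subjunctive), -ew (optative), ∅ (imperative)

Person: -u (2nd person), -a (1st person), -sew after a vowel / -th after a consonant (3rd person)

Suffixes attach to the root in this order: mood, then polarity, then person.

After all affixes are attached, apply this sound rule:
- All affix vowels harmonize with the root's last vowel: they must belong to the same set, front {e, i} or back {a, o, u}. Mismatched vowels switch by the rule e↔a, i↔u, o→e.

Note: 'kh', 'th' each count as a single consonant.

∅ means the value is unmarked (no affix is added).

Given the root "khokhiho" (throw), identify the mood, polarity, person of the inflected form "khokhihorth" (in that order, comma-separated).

Segment: khokhiho-r-th.
mood: ∅ → imperative.
polarity: -r → affirmative.
person: -sew/th → 3rd person.

imperative, affirmative, 3rd person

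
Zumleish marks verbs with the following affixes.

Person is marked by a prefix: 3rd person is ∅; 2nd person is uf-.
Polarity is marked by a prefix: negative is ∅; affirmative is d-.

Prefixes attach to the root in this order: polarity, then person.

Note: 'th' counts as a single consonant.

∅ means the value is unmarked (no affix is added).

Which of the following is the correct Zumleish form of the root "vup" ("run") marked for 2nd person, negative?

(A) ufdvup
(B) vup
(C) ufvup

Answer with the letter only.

C

polarity = negative: zero marking, form stays vup.
Attach person 2nd person uf- → ufvup.
So the correct form is ufvup, option (C).
(B) vup is wrong: it uses 3rd person instead of 2nd person for person.
(A) ufdvup is wrong: it uses affirmative instead of negative for polarity.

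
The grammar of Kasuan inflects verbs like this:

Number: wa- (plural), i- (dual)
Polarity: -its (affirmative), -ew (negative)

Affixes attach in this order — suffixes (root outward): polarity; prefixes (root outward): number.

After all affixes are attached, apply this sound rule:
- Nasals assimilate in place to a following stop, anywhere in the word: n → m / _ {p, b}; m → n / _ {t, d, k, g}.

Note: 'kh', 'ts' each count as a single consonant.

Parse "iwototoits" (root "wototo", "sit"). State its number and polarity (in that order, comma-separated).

dual, affirmative

Segment: i-wototo-its.
number: i- → dual.
polarity: -its → affirmative.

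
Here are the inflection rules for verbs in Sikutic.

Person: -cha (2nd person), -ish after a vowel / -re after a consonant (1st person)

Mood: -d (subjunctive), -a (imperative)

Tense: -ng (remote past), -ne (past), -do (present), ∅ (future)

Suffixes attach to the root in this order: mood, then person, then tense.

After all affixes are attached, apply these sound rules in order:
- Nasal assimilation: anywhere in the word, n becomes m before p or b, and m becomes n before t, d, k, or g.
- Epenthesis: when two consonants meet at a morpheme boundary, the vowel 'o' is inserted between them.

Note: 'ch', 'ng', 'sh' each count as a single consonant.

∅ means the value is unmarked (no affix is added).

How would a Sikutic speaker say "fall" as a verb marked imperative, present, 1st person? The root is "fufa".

fufaaishodo

Attach mood imperative -a → fufaa.
Attach person 1st person -ish (after vowel 'a') → fufaaish.
Attach tense present -do → fufaaishdo.
Nasal assimilation: no change.
Apply epenthesis: fufaaishdo → fufaaishodo.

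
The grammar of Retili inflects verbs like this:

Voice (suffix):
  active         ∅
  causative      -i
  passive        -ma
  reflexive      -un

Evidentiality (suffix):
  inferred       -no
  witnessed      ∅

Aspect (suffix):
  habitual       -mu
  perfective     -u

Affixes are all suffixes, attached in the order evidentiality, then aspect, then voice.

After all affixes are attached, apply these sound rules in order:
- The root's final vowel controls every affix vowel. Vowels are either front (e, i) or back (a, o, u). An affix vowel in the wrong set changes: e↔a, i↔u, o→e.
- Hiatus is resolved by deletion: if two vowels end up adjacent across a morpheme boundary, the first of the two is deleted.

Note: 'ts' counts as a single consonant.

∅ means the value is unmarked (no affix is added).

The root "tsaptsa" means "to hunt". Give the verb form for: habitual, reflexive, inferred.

tsaptsanomun

Attach evidentiality inferred -no → tsaptsano.
Attach aspect habitual -mu → tsaptsanomu.
Attach voice reflexive -un → tsaptsanomuun.
Vowel harmony: no change.
Apply vowel deletion: tsaptsanomuun → tsaptsanomun.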